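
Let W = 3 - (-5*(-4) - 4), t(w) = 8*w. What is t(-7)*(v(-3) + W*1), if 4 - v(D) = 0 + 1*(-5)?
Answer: 224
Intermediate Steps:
v(D) = 9 (v(D) = 4 - (0 + 1*(-5)) = 4 - (0 - 5) = 4 - 1*(-5) = 4 + 5 = 9)
W = -13 (W = 3 - (20 - 4) = 3 - 1*16 = 3 - 16 = -13)
t(-7)*(v(-3) + W*1) = (8*(-7))*(9 - 13*1) = -56*(9 - 13) = -56*(-4) = 224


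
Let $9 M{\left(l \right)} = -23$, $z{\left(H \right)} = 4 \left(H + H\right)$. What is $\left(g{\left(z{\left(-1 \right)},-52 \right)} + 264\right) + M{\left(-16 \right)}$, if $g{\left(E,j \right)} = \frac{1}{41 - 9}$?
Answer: $\frac{75305}{288} \approx 261.48$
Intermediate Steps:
$z{\left(H \right)} = 8 H$ ($z{\left(H \right)} = 4 \cdot 2 H = 8 H$)
$M{\left(l \right)} = - \frac{23}{9}$ ($M{\left(l \right)} = \frac{1}{9} \left(-23\right) = - \frac{23}{9}$)
$g{\left(E,j \right)} = \frac{1}{32}$
$\left(g{\left(z{\left(-1 \right)},-52 \right)} + 264\right) + M{\left(-16 \right)} = \left(\frac{1}{32} + 264\right) - \frac{23}{9} = \frac{8449}{32} - \frac{23}{9} = \frac{75305}{288}$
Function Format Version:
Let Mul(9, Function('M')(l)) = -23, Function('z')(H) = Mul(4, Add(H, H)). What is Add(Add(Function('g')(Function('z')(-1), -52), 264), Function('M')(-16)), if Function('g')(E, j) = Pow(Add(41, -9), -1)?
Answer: Rational(75305, 288) ≈ 261.48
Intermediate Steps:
Function('z')(H) = Mul(8, H) (Function('z')(H) = Mul(4, Mul(2, H)) = Mul(8, H))
Function('M')(l) = Rational(-23, 9) (Function('M')(l) = Mul(Rational(1, 9), -23) = Rational(-23, 9))
Function('g')(E, j) = Rational(1, 32) (Function('g')(E, j) = Pow(32, -1) = Rational(1, 32))
Add(Add(Function('g')(Function('z')(-1), -52), 264), Function('M')(-16)) = Add(Add(Rational(1, 32), 264), Rational(-23, 9)) = Add(Rational(8449, 32), Rational(-23, 9)) = Rational(75305, 288)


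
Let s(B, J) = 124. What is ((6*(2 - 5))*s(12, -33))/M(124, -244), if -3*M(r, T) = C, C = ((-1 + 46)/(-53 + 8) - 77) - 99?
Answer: -2232/59 ≈ -37.831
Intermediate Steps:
C = -177 (C = (45/(-45) - 77) - 99 = (45*(-1/45) - 77) - 99 = (-1 - 77) - 99 = -78 - 99 = -177)
M(r, T) = 59 (M(r, T) = -⅓*(-177) = 59)
((6*(2 - 5))*s(12, -33))/M(124, -244) = ((6*(2 - 5))*124)/59 = ((6*(-3))*124)*(1/59) = -18*124*(1/59) = -2232*1/59 = -2232/59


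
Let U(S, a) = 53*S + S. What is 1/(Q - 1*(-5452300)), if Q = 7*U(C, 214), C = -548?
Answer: 1/5245156 ≈ 1.9065e-7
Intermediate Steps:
U(S, a) = 54*S
Q = -207144 (Q = 7*(54*(-548)) = 7*(-29592) = -207144)
1/(Q - 1*(-5452300)) = 1/(-207144 - 1*(-5452300)) = 1/(-207144 + 5452300) = 1/5245156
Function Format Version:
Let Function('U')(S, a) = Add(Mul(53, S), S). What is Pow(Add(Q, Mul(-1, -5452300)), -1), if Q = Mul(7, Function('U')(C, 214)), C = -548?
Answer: Rational(1, 5245156) ≈ 1.9065e-7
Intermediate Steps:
Function('U')(S, a) = Mul(54, S)
Q = -207144 (Q = Mul(7, Mul(54, -548)) = Mul(7, -29592) = -207144)
Pow(Add(Q, Mul(-1, -5452300)), -1) = Pow(Add(-207144, Mul(-1, -5452300)), -1) = Pow(Add(-207144, 5452300), -1) = Pow(5245156, -1) = Rational(1, 5245156)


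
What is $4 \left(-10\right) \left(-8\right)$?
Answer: $320$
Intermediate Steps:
$4 \left(-10\right) \left(-8\right) = \left(-40\right) \left(-8\right) = 320$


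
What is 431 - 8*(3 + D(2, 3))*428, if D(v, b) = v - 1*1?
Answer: -13265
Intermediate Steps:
D(v, b) = -1 + v (D(v, b) = v - 1 = -1 + v)
431 - 8*(3 + D(2, 3))*428 = 431 - 8*(3 + (-1 + 2))*428 = 431 - 8*(3 + 1)*428 = 431 - 8*4*428 = 431 - 32*428 = 431 - 13696 = -13265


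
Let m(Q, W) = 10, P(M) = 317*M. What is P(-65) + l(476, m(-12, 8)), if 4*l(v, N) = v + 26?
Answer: -40959/2 ≈ -20480.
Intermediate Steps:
l(v, N) = 13/2 + v/4 (l(v, N) = (v + 26)/4 = (26 + v)/4 = 13/2 + v/4)
P(-65) + l(476, m(-12, 8)) = 317*(-65) + (13/2 + (¼)*476) = -20605 + (13/2 + 119) = -20605 + 251/2 = -40959/2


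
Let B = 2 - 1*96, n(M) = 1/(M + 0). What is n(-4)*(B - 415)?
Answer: 509/4 ≈ 127.25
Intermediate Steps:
n(M) = 1/M
B = -94 (B = 2 - 96 = -94)
n(-4)*(B - 415) = (-94 - 415)/(-4) = -¼*(-509) = 509/4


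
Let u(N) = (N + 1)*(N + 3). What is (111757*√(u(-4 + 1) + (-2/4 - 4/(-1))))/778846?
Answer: 111757*√14/1557692 ≈ 0.26845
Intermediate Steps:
u(N) = (1 + N)*(3 + N)
(111757*√(u(-4 + 1) + (-2/4 - 4/(-1))))/778846 = (111757*√((3 + (-4 + 1)² + 4*(-4 + 1)) + (-2/4 - 4/(-1))))/778846 = (111757*√((3 + (-3)² + 4*(-3)) + (-2*¼ - 4*(-1))))*(1/778846) = (111757*√((3 + 9 - 12) + (-½ + 4)))*(1/778846) = (111757*√(0 + 7/2))*(1/778846) = (111757*√(7/2))*(1/778846) = (111757*(√14/2))*(1/778846) = (111757*√14/2)*(1/778846) = 111757*√14/1557692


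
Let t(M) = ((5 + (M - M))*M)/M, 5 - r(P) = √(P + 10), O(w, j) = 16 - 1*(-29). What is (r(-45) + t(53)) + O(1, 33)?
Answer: 55 - I*√35 ≈ 55.0 - 5.9161*I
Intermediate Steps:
O(w, j) = 45 (O(w, j) = 16 + 29 = 45)
r(P) = 5 - √(10 + P) (r(P) = 5 - √(P + 10) = 5 - √(10 + P))
t(M) = 5 (t(M) = ((5 + 0)*M)/M = (5*M)/M = 5)
(r(-45) + t(53)) + O(1, 33) = ((5 - √(10 - 45)) + 5) + 45 = ((5 - √(-35)) + 5) + 45 = ((5 - I*√35) + 5) + 45 = (10 - I*√35) + 45 = 55 - I*√35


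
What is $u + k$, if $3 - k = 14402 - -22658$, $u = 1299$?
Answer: $-35758$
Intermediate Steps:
$k = -37057$ ($k = 3 - \left(14402 - -22658\right) = 3 - \left(14402 + 22658\right) = 3 - 37060 = -37057$)
$u + k = 1299 - 37057 = -35758$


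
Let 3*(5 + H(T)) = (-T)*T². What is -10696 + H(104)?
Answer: -1156967/3 ≈ -3.8566e+5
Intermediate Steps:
H(T) = -5 - T³/3 (H(T) = -5 + ((-T)*T²)/3 = -5 + (-T³)/3 = -5 - T³/3)
-10696 + H(104) = -10696 + (-5 - ⅓*104³) = -10696 + (-5 - ⅓*1124864) = -10696 + (-5 - 1124864/3) = -10696 - 1124879/3 = -1156967/3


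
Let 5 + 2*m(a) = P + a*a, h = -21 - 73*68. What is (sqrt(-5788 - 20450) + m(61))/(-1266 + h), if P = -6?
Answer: -265/893 - I*sqrt(26238)/6251 ≈ -0.29675 - 0.025913*I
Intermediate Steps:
h = -4985 (h = -21 - 4964 = -4985)
m(a) = -11/2 + a**2/2 (m(a) = -5/2 + (-6 + a*a)/2 = -5/2 + (-6 + a**2)/2 = -5/2 + (-3 + a**2/2) = -11/2 + a**2/2)
(sqrt(-5788 - 20450) + m(61))/(-1266 + h) = (sqrt(-5788 - 20450) + (-11/2 + (1/2)*61**2))/(-1266 - 4985) = (sqrt(-26238) + (-11/2 + (1/2)*3721))/(-6251) = (I*sqrt(26238) + (-11/2 + 3721/2))*(-1/6251) = (I*sqrt(26238) + 1855)*(-1/6251) = (1855 + I*sqrt(26238))*(-1/6251) = -265/893 - I*sqrt(26238)/6251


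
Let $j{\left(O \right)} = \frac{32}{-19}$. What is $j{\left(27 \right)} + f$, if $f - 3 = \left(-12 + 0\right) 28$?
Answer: $- \frac{6359}{19} \approx -334.68$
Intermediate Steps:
$f = -333$ ($f = 3 + \left(-12 + 0\right) 28 = 3 - 336 = -333$)
$j{\left(O \right)} = - \frac{32}{19}$ ($j{\left(O \right)} = 32 \left(- \frac{1}{19}\right) = - \frac{32}{19}$)
$j{\left(27 \right)} + f = - \frac{32}{19} - 333 = - \frac{6359}{19}$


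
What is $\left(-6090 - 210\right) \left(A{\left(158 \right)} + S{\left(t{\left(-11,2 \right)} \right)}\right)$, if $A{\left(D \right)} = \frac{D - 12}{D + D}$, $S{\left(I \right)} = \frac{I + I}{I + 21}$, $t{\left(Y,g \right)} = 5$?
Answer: $- \frac{5477850}{1027} \approx -5333.8$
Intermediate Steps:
$S{\left(I \right)} = \frac{2 I}{21 + I}$
$A{\left(D \right)} = \frac{-12 + D}{2 D}$
$\left(-6090 - 210\right) \left(A{\left(158 \right)} + S{\left(t{\left(-11,2 \right)} \right)}\right) = \left(-6090 - 210\right) \left(\frac{-12 + 158}{2 \cdot 158} + 2 \cdot 5 \frac{1}{21 + 5}\right) = \left(-6090 + \left(-245 + 35\right)\right) \left(\frac{1}{2} \cdot \frac{1}{158} \cdot 146 + 2 \cdot 5 \cdot \frac{1}{26}\right) = \left(-6090 - 210\right) \left(\frac{73}{158} + 2 \cdot 5 \cdot \frac{1}{26}\right) = - 6300 \left(\frac{73}{158} + \frac{5}{13}\right) = \left(-6300\right) \frac{1739}{2054} = - \frac{5477850}{1027}$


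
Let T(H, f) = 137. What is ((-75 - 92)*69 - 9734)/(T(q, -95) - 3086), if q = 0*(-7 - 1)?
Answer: 21257/2949 ≈ 7.2082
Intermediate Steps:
q = 0 (q = 0*(-8) = 0)
((-75 - 92)*69 - 9734)/(T(q, -95) - 3086) = ((-75 - 92)*69 - 9734)/(137 - 3086) = (-167*69 - 9734)/(-2949) = (-11523 - 9734)*(-1/2949) = -21257*(-1/2949) = 21257/2949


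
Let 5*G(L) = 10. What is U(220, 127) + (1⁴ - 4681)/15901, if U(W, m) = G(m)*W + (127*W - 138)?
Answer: 449071362/15901 ≈ 28242.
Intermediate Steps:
G(L) = 2 (G(L) = (⅕)*10 = 2)
U(W, m) = -138 + 129*W (U(W, m) = 2*W + (127*W - 138) = 2*W + (-138 + 127*W) = -138 + 129*W)
U(220, 127) + (1⁴ - 4681)/15901 = (-138 + 129*220) + (1⁴ - 4681)/15901 = (-138 + 28380) + (1 - 4681)*(1/15901) = 28242 - 4680*1/15901 = 28242 - 4680/15901 = 449071362/15901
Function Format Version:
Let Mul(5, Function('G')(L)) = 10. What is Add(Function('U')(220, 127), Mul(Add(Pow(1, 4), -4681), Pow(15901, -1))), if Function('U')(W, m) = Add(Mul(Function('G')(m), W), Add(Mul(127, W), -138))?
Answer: Rational(449071362, 15901) ≈ 28242.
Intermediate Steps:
Function('G')(L) = 2 (Function('G')(L) = Mul(Rational(1, 5), 10) = 2)
Function('U')(W, m) = Add(-138, Mul(129, W)) (Function('U')(W, m) = Add(Mul(2, W), Add(Mul(127, W), -138)) = Add(Mul(2, W), Add(-138, Mul(127, W))) = Add(-138, Mul(129, W)))
Add(Function('U')(220, 127), Mul(Add(Pow(1, 4), -4681), Pow(15901, -1))) = Add(Add(-138, Mul(129, 220)), Mul(Add(Pow(1, 4), -4681), Pow(15901, -1))) = Add(Add(-138, 28380), Mul(Add(1, -4681), Rational(1, 15901))) = Add(28242, Mul(-4680, Rational(1, 15901))) = Add(28242, Rational(-4680, 15901)) = Rational(449071362, 15901)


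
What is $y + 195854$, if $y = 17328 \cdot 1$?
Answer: $213182$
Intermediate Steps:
$y = 17328$
$y + 195854 = 17328 + 195854 = 213182$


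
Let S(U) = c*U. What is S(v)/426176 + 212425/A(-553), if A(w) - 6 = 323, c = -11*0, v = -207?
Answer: 212425/329 ≈ 645.67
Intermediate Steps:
c = 0
A(w) = 329 (A(w) = 6 + 323 = 329)
S(U) = 0 (S(U) = 0*U = 0)
S(v)/426176 + 212425/A(-553) = 0/426176 + 212425/329 = 0*(1/426176) + 212425*(1/329) = 0 + 212425/329 = 212425/329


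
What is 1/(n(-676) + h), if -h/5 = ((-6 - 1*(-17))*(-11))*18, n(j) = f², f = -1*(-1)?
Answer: 1/10891 ≈ 9.1819e-5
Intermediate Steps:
f = 1
n(j) = 1 (n(j) = 1² = 1)
h = 10890 (h = -5*(-6 - 1*(-17))*(-11)*18 = -5*(-6 + 17)*(-11)*18 = -5*11*(-11)*18 = -(-605)*18 = -5*(-2178) = 10890)
1/(n(-676) + h) = 1/(1 + 10890) = 1/10891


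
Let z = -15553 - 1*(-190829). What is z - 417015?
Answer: -241739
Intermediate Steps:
z = 175276 (z = -15553 + 190829 = 175276)
z - 417015 = 175276 - 417015 = -241739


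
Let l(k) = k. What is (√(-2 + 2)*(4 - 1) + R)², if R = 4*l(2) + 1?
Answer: 81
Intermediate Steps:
R = 9 (R = 4*2 + 1 = 8 + 1 = 9)
(√(-2 + 2)*(4 - 1) + R)² = (√(-2 + 2)*(4 - 1) + 9)² = (√0*3 + 9)² = (0*3 + 9)² = (0 + 9)² = 9² = 81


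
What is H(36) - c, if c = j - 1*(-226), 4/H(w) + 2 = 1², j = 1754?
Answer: -1984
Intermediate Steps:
H(w) = -4 (H(w) = 4/(-2 + 1²) = 4/(-2 + 1) = 4/(-1) = 4*(-1) = -4)
c = 1980 (c = 1754 - 1*(-226) = 1754 + 226 = 1980)
H(36) - c = -4 - 1*1980 = -4 - 1980 = -1984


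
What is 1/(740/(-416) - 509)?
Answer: -104/53121 ≈ -0.0019578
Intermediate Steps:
1/(740/(-416) - 509) = 1/(740*(-1/416) - 509) = 1/(-185/104 - 509) = 1/(-53121/104) = -104/53121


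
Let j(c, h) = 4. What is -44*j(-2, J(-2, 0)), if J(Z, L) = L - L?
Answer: -176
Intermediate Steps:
J(Z, L) = 0
-44*j(-2, J(-2, 0)) = -44*4 = -176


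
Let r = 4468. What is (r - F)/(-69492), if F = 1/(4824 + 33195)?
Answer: -169868891/2642016348 ≈ -0.064295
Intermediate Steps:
F = 1/38019 ≈ 2.6303e-5
(r - F)/(-69492) = (4468 - 1*1/38019)/(-69492) = (4468 - 1/38019)*(-1/69492) = (169868891/38019)*(-1/69492) = -169868891/2642016348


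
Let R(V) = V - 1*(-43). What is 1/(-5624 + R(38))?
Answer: -1/5543 ≈ -0.00018041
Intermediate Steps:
R(V) = 43 + V (R(V) = V + 43 = 43 + V)
1/(-5624 + R(38)) = 1/(-5624 + (43 + 38)) = 1/(-5624 + 81) = 1/(-5543) = -1/5543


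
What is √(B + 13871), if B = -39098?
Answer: 3*I*√2803 ≈ 158.83*I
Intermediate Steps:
√(B + 13871) = √(-39098 + 13871) = √(-25227) = 3*I*√2803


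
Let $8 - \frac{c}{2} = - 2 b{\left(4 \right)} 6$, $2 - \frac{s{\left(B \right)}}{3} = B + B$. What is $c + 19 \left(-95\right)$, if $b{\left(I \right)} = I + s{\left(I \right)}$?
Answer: $-2125$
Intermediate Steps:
$s{\left(B \right)} = 6 - 6 B$ ($s{\left(B \right)} = 6 - 3 \left(B + B\right) = 6 - 3 \cdot 2 B = 6 - 6 B$)
$b{\left(I \right)} = 6 - 5 I$ ($b{\left(I \right)} = I - \left(-6 + 6 I\right) = 6 - 5 I$)
$c = -320$ ($c = 16 - 2 - 2 \left(6 - 20\right) 6 = 16 - 2 \left(-2\right) \left(-14\right) 6 = 16 - 2 \cdot 28 \cdot 6 = 16 - 336 = -320$)
$c + 19 \left(-95\right) = -320 + 19 \left(-95\right) = -320 - 1805 = -2125$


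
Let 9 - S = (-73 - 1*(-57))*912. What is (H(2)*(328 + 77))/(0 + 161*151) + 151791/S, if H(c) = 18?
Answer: 1265544097/118321637 ≈ 10.696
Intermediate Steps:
S = 14601 (S = 9 - (-73 - 1*(-57))*912 = 9 - (-73 + 57)*912 = 9 - (-16)*912 = 9 - 1*(-14592) = 9 + 14592 = 14601)
(H(2)*(328 + 77))/(0 + 161*151) + 151791/S = (18*(328 + 77))/(0 + 161*151) + 151791/14601 = (18*405)/(0 + 24311) + 151791*(1/14601) = 7290/24311 + 50597/4867 = 1265544097/118321637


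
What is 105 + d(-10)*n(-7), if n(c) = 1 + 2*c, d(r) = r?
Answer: 235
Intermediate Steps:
105 + d(-10)*n(-7) = 105 - 10*(1 + 2*(-7)) = 105 - 10*(1 - 14) = 105 - 10*(-13) = 105 + 130 = 235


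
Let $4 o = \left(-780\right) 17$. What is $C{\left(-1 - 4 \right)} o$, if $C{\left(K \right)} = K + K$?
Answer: $33150$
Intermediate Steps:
$o = -3315$ ($o = \frac{\left(-780\right) 17}{4} = \frac{1}{4} \left(-13260\right) = -3315$)
$C{\left(K \right)} = 2 K$
$C{\left(-1 - 4 \right)} o = 2 \left(-1 - 4\right) \left(-3315\right) = 2 \left(-5\right) \left(-3315\right) = \left(-10\right) \left(-3315\right) = 33150$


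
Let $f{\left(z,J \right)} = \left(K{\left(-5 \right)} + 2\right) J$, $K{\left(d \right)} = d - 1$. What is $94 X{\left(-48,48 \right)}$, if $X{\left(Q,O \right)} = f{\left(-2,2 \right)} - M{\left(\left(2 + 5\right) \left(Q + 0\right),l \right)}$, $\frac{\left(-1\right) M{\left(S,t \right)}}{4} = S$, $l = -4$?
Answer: $-127088$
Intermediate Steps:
$K{\left(d \right)} = -1 + d$
$f{\left(z,J \right)} = - 4 J$ ($f{\left(z,J \right)} = \left(\left(-1 - 5\right) + 2\right) J = \left(-6 + 2\right) J = - 4 J$)
$M{\left(S,t \right)} = - 4 S$
$X{\left(Q,O \right)} = -8 + 28 Q$ ($X{\left(Q,O \right)} = \left(-4\right) 2 - - 4 \left(2 + 5\right) \left(Q + 0\right) = -8 - - 4 \cdot 7 Q = -8 - - 28 Q = -8 + 28 Q$)
$94 X{\left(-48,48 \right)} = 94 \left(-8 + 28 \left(-48\right)\right) = 94 \left(-8 - 1344\right) = 94 \left(-1352\right) = -127088$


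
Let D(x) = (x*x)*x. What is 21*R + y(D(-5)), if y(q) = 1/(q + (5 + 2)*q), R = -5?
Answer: -105001/1000 ≈ -105.00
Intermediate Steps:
D(x) = x³ (D(x) = x²*x = x³)
y(q) = 1/(8*q) (y(q) = 1/(q + 7*q) = 1/(8*q))
21*R + y(D(-5)) = 21*(-5) + 1/(8*((-5)³)) = -105 + (⅛)/(-125) = -105 + (⅛)*(-1/125) = -105 - 1/1000 = -105001/1000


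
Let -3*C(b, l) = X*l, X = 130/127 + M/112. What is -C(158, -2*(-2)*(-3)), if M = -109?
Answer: -717/3556 ≈ -0.20163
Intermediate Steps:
X = 717/14224 (X = 130/127 - 109/112 = 717/14224 ≈ 0.050408)
C(b, l) = -239*l/14224
-C(158, -2*(-2)*(-3)) = -(-239)*-2*(-2)*(-3)/14224 = -(-239)*4*(-3)/14224 = -(-239)*(-12)/14224 = -1*717/3556 = -717/3556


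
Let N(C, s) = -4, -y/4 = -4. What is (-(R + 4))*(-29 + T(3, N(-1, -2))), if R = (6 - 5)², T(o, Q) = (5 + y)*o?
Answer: -170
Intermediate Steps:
y = 16 (y = -4*(-4) = 16)
T(o, Q) = 21*o (T(o, Q) = (5 + 16)*o = 21*o)
R = 1 (R = 1² = 1)
(-(R + 4))*(-29 + T(3, N(-1, -2))) = (-(1 + 4))*(-29 + 21*3) = (-1*5)*(-29 + 63) = -5*34 = -170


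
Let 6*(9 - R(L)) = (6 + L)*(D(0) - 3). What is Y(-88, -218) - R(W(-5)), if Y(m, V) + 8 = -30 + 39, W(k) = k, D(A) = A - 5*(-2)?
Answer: -41/6 ≈ -6.8333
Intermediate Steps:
D(A) = 10 + A (D(A) = A + 10 = 10 + A)
R(L) = 2 - 7*L/6 (R(L) = 9 - (6 + L)*((10 + 0) - 3)/6 = 9 - (6 + L)*(10 - 3)/6 = 9 - (6 + L)*7/6 = 9 - (42 + 7*L)/6 = 9 + (-7 - 7*L/6) = 2 - 7*L/6)
Y(m, V) = 1 (Y(m, V) = -8 + (-30 + 39) = -8 + 9 = 1)
Y(-88, -218) - R(W(-5)) = 1 - (2 - 7/6*(-5)) = 1 - (2 + 35/6) = 1 - 1*47/6 = 1 - 47/6 = -41/6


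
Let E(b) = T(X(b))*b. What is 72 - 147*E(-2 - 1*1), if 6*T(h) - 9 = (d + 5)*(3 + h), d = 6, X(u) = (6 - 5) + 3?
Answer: 6393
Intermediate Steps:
X(u) = 4 (X(u) = 1 + 3 = 4)
T(h) = 7 + 11*h/6 (T(h) = 3/2 + ((6 + 5)*(3 + h))/6 = 3/2 + (11*(3 + h))/6 = 3/2 + (33 + 11*h)/6 = 3/2 + (11/2 + 11*h/6) = 7 + 11*h/6)
E(b) = 43*b/3 (E(b) = (7 + (11/6)*4)*b = (7 + 22/3)*b = 43*b/3)
72 - 147*E(-2 - 1*1) = 72 - 2107*(-2 - 1*1) = 72 - 2107*(-2 - 1) = 72 - 2107*(-3) = 72 - 147*(-43) = 72 + 6321 = 6393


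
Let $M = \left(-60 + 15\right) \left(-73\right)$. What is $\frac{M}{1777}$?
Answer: $\frac{3285}{1777} \approx 1.8486$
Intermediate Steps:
$M = 3285$ ($M = \left(-45\right) \left(-73\right) = 3285$)
$\frac{M}{1777} = \frac{3285}{1777}$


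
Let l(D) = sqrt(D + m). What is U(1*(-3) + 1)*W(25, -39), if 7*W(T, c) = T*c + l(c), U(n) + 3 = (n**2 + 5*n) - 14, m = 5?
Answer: 22425/7 - 23*I*sqrt(34)/7 ≈ 3203.6 - 19.159*I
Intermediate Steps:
U(n) = -17 + n**2 + 5*n (U(n) = -3 + ((n**2 + 5*n) - 14) = -3 + (-14 + n**2 + 5*n) = -17 + n**2 + 5*n)
l(D) = sqrt(5 + D) (l(D) = sqrt(D + 5) = sqrt(5 + D))
W(T, c) = sqrt(5 + c)/7 + T*c/7 (W(T, c) = (T*c + sqrt(5 + c))/7 = (sqrt(5 + c) + T*c)/7 = sqrt(5 + c)/7 + T*c/7)
U(1*(-3) + 1)*W(25, -39) = (-17 + (1*(-3) + 1)**2 + 5*(1*(-3) + 1))*(sqrt(5 - 39)/7 + (1/7)*25*(-39)) = (-17 + (-3 + 1)**2 + 5*(-3 + 1))*(sqrt(-34)/7 - 975/7) = (-17 + (-2)**2 + 5*(-2))*((I*sqrt(34))/7 - 975/7) = (-17 + 4 - 10)*(I*sqrt(34)/7 - 975/7) = -23*(-975/7 + I*sqrt(34)/7) = 22425/7 - 23*I*sqrt(34)/7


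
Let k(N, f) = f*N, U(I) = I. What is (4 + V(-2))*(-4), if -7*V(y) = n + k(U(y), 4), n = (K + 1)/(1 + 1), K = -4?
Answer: -150/7 ≈ -21.429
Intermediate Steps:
k(N, f) = N*f
n = -3/2 (n = (-4 + 1)/(1 + 1) = -3/2 ≈ -1.5000)
V(y) = 3/14 - 4*y/7 (V(y) = -(-3/2 + y*4)/7 = -(-3/2 + 4*y)/7 = 3/14 - 4*y/7)
(4 + V(-2))*(-4) = (4 + (3/14 - 4/7*(-2)))*(-4) = (4 + (3/14 + 8/7))*(-4) = (4 + 19/14)*(-4) = (75/14)*(-4) = -150/7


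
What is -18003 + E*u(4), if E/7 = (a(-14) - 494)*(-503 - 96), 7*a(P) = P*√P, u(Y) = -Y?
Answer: -8303371 - 33544*I*√14 ≈ -8.3034e+6 - 1.2551e+5*I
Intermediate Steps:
a(P) = P^(3/2)/7 (a(P) = (P*√P)/7 = P^(3/2)/7)
E = 2071342 + 8386*I*√14 (E = 7*(((-14)^(3/2)/7 - 494)*(-503 - 96)) = 7*(((-14*I*√14)/7 - 494)*(-599)) = 7*((-2*I*√14 - 494)*(-599)) = 7*((-494 - 2*I*√14)*(-599)) = 7*(295906 + 1198*I*√14) = 2071342 + 8386*I*√14 ≈ 2.0713e+6 + 31378.0*I)
-18003 + E*u(4) = -18003 + (2071342 + 8386*I*√14)*(-1*4) = -18003 + (2071342 + 8386*I*√14)*(-4) = -18003 + (-8285368 - 33544*I*√14) = -8303371 - 33544*I*√14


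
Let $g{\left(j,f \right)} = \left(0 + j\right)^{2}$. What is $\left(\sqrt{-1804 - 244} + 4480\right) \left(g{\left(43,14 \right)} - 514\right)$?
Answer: $5980800 + 42720 i \sqrt{2} \approx 5.9808 \cdot 10^{6} + 60415.0 i$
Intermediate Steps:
$g{\left(j,f \right)} = j^{2}$
$\left(\sqrt{-1804 - 244} + 4480\right) \left(g{\left(43,14 \right)} - 514\right) = \left(\sqrt{-1804 - 244} + 4480\right) \left(43^{2} - 514\right) = \left(\sqrt{-2048} + 4480\right) \left(1849 - 514\right) = \left(32 i \sqrt{2} + 4480\right) 1335 = \left(4480 + 32 i \sqrt{2}\right) 1335 = 5980800 + 42720 i \sqrt{2}$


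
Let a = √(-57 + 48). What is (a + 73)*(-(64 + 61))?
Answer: -9125 - 375*I ≈ -9125.0 - 375.0*I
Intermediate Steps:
a = 3*I (a = √(-9) = 3*I ≈ 3.0*I)
(a + 73)*(-(64 + 61)) = (3*I + 73)*(-(64 + 61)) = (73 + 3*I)*(-1*125) = (73 + 3*I)*(-125) = -9125 - 375*I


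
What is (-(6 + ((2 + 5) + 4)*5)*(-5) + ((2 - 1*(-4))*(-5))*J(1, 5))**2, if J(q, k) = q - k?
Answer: 180625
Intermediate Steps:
(-(6 + ((2 + 5) + 4)*5)*(-5) + ((2 - 1*(-4))*(-5))*J(1, 5))**2 = (-(6 + ((2 + 5) + 4)*5)*(-5) + ((2 - 1*(-4))*(-5))*(1 - 1*5))**2 = (-(6 + (7 + 4)*5)*(-5) + ((2 + 4)*(-5))*(1 - 5))**2 = (-(6 + 11*5)*(-5) + (6*(-5))*(-4))**2 = (-(6 + 55)*(-5) - 30*(-4))**2 = (-1*61*(-5) + 120)**2 = (-61*(-5) + 120)**2 = (305 + 120)**2 = 425**2 = 180625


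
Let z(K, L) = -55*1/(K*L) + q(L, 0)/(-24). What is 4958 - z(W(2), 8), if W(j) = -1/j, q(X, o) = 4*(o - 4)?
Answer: 59323/12 ≈ 4943.6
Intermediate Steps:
q(X, o) = -16 + 4*o (q(X, o) = 4*(-4 + o) = -16 + 4*o)
z(K, L) = ⅔ - 55/(K*L) (z(K, L) = -55*1/(K*L) + (-16 + 4*0)/(-24) = -55/(K*L) + (-16 + 0)*(-1/24) = -55/(K*L) - 16*(-1/24) = -55/(K*L) + ⅔ = ⅔ - 55/(K*L))
4958 - z(W(2), 8) = 4958 - (⅔ - 55/(-1/2*8)) = 4958 - (⅔ - 55*⅛/(-1*½)) = 4958 - (⅔ - 55*⅛/(-½)) = 4958 - (⅔ - 55*(-2)*⅛) = 4958 - (⅔ + 55/4) = 4958 - 1*173/12 = 4958 - 173/12 = 59323/12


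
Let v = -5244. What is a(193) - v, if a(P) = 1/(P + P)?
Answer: 2024185/386 ≈ 5244.0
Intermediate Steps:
a(P) = 1/(2*P)
a(193) - v = (1/2)/193 - 1*(-5244) = (1/2)*(1/193) + 5244 = 1/386 + 5244 = 2024185/386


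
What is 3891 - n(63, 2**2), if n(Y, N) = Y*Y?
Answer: -78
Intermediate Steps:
n(Y, N) = Y**2
3891 - n(63, 2**2) = 3891 - 1*63**2 = 3891 - 1*3969 = 3891 - 3969 = -78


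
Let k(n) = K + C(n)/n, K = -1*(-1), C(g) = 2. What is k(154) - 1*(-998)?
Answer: 76924/77 ≈ 999.01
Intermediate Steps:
K = 1
k(n) = 1 + 2/n
k(154) - 1*(-998) = (2 + 154)/154 - 1*(-998) = (1/154)*156 + 998 = 78/77 + 998 = 76924/77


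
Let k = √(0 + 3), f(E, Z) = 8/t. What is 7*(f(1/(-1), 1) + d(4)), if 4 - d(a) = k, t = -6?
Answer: 56/3 - 7*√3 ≈ 6.5423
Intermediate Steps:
f(E, Z) = -4/3 (f(E, Z) = 8/(-6) = 8*(-⅙) = -4/3)
k = √3 ≈ 1.7320
d(a) = 4 - √3
7*(f(1/(-1), 1) + d(4)) = 7*(-4/3 + (4 - √3)) = 7*(8/3 - √3) = 56/3 - 7*√3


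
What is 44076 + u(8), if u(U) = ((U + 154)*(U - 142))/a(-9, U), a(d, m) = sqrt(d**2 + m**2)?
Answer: 44076 - 21708*sqrt(145)/145 ≈ 42273.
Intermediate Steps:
u(U) = (-142 + U)*(154 + U)/sqrt(81 + U**2) (u(U) = ((U + 154)*(U - 142))/(sqrt((-9)**2 + U**2)) = ((154 + U)*(-142 + U))/(sqrt(81 + U**2)) = ((-142 + U)*(154 + U))/sqrt(81 + U**2) = (-142 + U)*(154 + U)/sqrt(81 + U**2))
44076 + u(8) = 44076 + (-21868 + 8**2 + 12*8)/sqrt(81 + 8**2) = 44076 + (-21868 + 64 + 96)/sqrt(81 + 64) = 44076 - 21708/sqrt(145) = 44076 + (sqrt(145)/145)*(-21708) = 44076 - 21708*sqrt(145)/145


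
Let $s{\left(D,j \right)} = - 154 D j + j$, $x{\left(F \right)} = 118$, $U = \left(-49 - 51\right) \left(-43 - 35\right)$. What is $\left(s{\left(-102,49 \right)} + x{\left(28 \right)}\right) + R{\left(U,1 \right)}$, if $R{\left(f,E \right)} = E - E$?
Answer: $769859$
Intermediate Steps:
$U = 7800$ ($U = \left(-100\right) \left(-78\right) = 7800$)
$s{\left(D,j \right)} = j - 154 D j$ ($s{\left(D,j \right)} = - 154 D j + j = j - 154 D j$)
$R{\left(f,E \right)} = 0$
$\left(s{\left(-102,49 \right)} + x{\left(28 \right)}\right) + R{\left(U,1 \right)} = \left(49 \left(1 - -15708\right) + 118\right) + 0 = \left(49 \left(1 + 15708\right) + 118\right) + 0 = \left(49 \cdot 15709 + 118\right) + 0 = \left(769741 + 118\right) + 0 = 769859 + 0 = 769859$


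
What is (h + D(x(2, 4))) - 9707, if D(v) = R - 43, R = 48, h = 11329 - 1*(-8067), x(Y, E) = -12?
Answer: 9694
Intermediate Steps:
h = 19396 (h = 11329 + 8067 = 19396)
D(v) = 5 (D(v) = 48 - 43 = 5)
(h + D(x(2, 4))) - 9707 = (19396 + 5) - 9707 = 19401 - 9707 = 9694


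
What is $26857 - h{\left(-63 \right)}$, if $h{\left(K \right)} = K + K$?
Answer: $26983$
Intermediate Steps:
$h{\left(K \right)} = 2 K$
$26857 - h{\left(-63 \right)} = 26857 - 2 \left(-63\right) = 26857 - -126 = 26857 + 126 = 26983$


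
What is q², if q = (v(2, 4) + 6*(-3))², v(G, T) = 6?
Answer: 20736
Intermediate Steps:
q = 144 (q = (6 + 6*(-3))² = (6 - 18)² = (-12)² = 144)
q² = 144² = 20736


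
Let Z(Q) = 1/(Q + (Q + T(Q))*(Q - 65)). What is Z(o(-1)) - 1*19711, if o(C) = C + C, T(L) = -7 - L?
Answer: -9205036/467 ≈ -19711.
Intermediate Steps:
o(C) = 2*C
Z(Q) = 1/(455 - 6*Q) (Z(Q) = 1/(Q + (Q + (-7 - Q))*(Q - 65)) = 1/(Q - 7*(-65 + Q)) = 1/(Q + (455 - 7*Q)) = 1/(455 - 6*Q))
Z(o(-1)) - 1*19711 = -1/(-455 + 6*(2*(-1))) - 1*19711 = -1/(-455 + 6*(-2)) - 19711 = -1/(-455 - 12) - 19711 = -1/(-467) - 19711 = -1*(-1/467) - 19711 = 1/467 - 19711 = -9205036/467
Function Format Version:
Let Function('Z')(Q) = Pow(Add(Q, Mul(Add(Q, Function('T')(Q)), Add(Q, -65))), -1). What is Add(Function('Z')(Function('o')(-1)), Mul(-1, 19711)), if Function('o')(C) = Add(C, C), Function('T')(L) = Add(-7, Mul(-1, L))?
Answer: Rational(-9205036, 467) ≈ -19711.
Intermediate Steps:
Function('o')(C) = Mul(2, C)
Function('Z')(Q) = Pow(Add(455, Mul(-6, Q)), -1) (Function('Z')(Q) = Pow(Add(Q, Mul(Add(Q, Add(-7, Mul(-1, Q))), Add(Q, -65))), -1) = Pow(Add(Q, Mul(-7, Add(-65, Q))), -1) = Pow(Add(Q, Add(455, Mul(-7, Q))), -1) = Pow(Add(455, Mul(-6, Q)), -1))
Add(Function('Z')(Function('o')(-1)), Mul(-1, 19711)) = Add(Mul(-1, Pow(Add(-455, Mul(6, Mul(2, -1))), -1)), Mul(-1, 19711)) = Add(Mul(-1, Pow(Add(-455, Mul(6, -2)), -1)), -19711) = Add(Mul(-1, Pow(Add(-455, -12), -1)), -19711) = Add(Mul(-1, Pow(-467, -1)), -19711) = Add(Mul(-1, Rational(-1, 467)), -19711) = Add(Rational(1, 467), -19711) = Rational(-9205036, 467)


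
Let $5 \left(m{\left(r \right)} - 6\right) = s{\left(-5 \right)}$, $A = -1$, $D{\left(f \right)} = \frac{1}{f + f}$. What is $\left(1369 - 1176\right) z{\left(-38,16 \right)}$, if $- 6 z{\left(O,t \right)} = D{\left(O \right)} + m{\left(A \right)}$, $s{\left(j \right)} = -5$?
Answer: $- \frac{73147}{456} \approx -160.41$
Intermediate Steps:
$D{\left(f \right)} = \frac{1}{2 f}$
$m{\left(r \right)} = 5$ ($m{\left(r \right)} = 6 + \frac{1}{5} \left(-5\right) = 6 - 1 = 5$)
$z{\left(O,t \right)} = - \frac{5}{6} - \frac{1}{12 O}$ ($z{\left(O,t \right)} = - \frac{\frac{1}{2 O} + 5}{6} = - \frac{5 + \frac{1}{2 O}}{6} = - \frac{5}{6} - \frac{1}{12 O}$)
$\left(1369 - 1176\right) z{\left(-38,16 \right)} = \left(1369 - 1176\right) \frac{-1 - -380}{12 \left(-38\right)} = 193 \cdot \frac{1}{12} \left(- \frac{1}{38}\right) \left(-1 + 380\right) = 193 \cdot \frac{1}{12} \left(- \frac{1}{38}\right) 379 = 193 \left(- \frac{379}{456}\right) = - \frac{73147}{456}$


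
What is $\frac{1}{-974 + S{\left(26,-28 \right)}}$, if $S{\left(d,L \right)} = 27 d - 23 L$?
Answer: $\frac{1}{372} \approx 0.0026882$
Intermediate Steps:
$S{\left(d,L \right)} = - 23 L + 27 d$
$\frac{1}{-974 + S{\left(26,-28 \right)}} = \frac{1}{-974 + \left(\left(-23\right) \left(-28\right) + 27 \cdot 26\right)} = \frac{1}{-974 + \left(644 + 702\right)} = \frac{1}{-974 + 1346} = \frac{1}{372}$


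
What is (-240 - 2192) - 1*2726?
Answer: -5158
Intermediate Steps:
(-240 - 2192) - 1*2726 = -2432 - 2726 = -5158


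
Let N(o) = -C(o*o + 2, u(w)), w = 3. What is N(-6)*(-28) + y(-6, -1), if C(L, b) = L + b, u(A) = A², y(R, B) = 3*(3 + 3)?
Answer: 1334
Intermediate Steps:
y(R, B) = 18 (y(R, B) = 3*6 = 18)
N(o) = -11 - o² (N(o) = -((o*o + 2) + 3²) = -((o² + 2) + 9) = -((2 + o²) + 9) = -(11 + o²) = -11 - o²)
N(-6)*(-28) + y(-6, -1) = (-11 - 1*(-6)²)*(-28) + 18 = (-11 - 1*36)*(-28) + 18 = (-11 - 36)*(-28) + 18 = -47*(-28) + 18 = 1316 + 18 = 1334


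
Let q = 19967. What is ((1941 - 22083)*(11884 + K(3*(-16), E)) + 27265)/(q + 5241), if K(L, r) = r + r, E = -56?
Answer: -237084359/25208 ≈ -9405.1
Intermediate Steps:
K(L, r) = 2*r
((1941 - 22083)*(11884 + K(3*(-16), E)) + 27265)/(q + 5241) = ((1941 - 22083)*(11884 + 2*(-56)) + 27265)/(19967 + 5241) = (-20142*(11884 - 112) + 27265)/25208 = (-20142*11772 + 27265)*(1/25208) = (-237111624 + 27265)*(1/25208) = -237084359*1/25208 = -237084359/25208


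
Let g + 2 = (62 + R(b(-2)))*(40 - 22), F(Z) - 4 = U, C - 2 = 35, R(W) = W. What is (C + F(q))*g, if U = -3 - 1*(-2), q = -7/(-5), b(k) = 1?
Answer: 45280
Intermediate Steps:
q = 7/5 (q = -7*(-⅕) = 7/5 ≈ 1.4000)
C = 37 (C = 2 + 35 = 37)
U = -1 (U = -3 + 2 = -1)
F(Z) = 3 (F(Z) = 4 - 1 = 3)
g = 1132 (g = -2 + (62 + 1)*(40 - 22) = -2 + 63*18 = -2 + 1134 = 1132)
(C + F(q))*g = (37 + 3)*1132 = 40*1132 = 45280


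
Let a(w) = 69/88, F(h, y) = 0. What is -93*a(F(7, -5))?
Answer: -6417/88 ≈ -72.920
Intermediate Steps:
a(w) = 69/88 (a(w) = 69*(1/88) = 69/88)
-93*a(F(7, -5)) = -93*69/88 = -6417/88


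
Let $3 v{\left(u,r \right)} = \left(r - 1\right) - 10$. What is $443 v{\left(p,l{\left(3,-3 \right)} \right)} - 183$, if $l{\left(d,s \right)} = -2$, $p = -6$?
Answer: $- \frac{6308}{3} \approx -2102.7$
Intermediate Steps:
$v{\left(u,r \right)} = - \frac{11}{3} + \frac{r}{3}$ ($v{\left(u,r \right)} = \frac{\left(r - 1\right) - 10}{3} = \frac{\left(-1 + r\right) - 10}{3} = \frac{-11 + r}{3} = - \frac{11}{3} + \frac{r}{3}$)
$443 v{\left(p,l{\left(3,-3 \right)} \right)} - 183 = 443 \left(- \frac{11}{3} + \frac{1}{3} \left(-2\right)\right) - 183 = 443 \left(- \frac{11}{3} - \frac{2}{3}\right) - 183 = 443 \left(- \frac{13}{3}\right) - 183 = - \frac{5759}{3} - 183 = - \frac{6308}{3}$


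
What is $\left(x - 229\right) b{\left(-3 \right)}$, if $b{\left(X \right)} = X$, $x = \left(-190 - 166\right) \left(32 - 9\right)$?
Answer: $25251$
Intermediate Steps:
$x = -8188$ ($x = \left(-356\right) 23 = -8188$)
$\left(x - 229\right) b{\left(-3 \right)} = \left(-8188 - 229\right) \left(-3\right) = \left(-8417\right) \left(-3\right) = 25251$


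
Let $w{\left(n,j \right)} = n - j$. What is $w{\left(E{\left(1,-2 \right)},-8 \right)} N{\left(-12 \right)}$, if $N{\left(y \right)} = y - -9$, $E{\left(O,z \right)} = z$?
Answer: $-18$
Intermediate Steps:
$N{\left(y \right)} = 9 + y$ ($N{\left(y \right)} = y + 9 = 9 + y$)
$w{\left(E{\left(1,-2 \right)},-8 \right)} N{\left(-12 \right)} = \left(-2 - -8\right) \left(9 - 12\right) = \left(-2 + 8\right) \left(-3\right) = 6 \left(-3\right) = -18$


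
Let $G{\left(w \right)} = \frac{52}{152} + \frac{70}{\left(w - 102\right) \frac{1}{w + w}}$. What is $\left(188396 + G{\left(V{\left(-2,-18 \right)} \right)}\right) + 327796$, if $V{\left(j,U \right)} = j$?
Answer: $\frac{255000347}{494} \approx 5.162 \cdot 10^{5}$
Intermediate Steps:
$G{\left(w \right)} = \frac{13}{38} + \frac{140 w}{-102 + w}$ ($G{\left(w \right)} = 52 \cdot \frac{1}{152} + \frac{70}{\left(-102 + w\right) \frac{1}{2 w}} = \frac{13}{38} + \frac{70}{\left(-102 + w\right) \frac{1}{2 w}} = \frac{13}{38} + \frac{70}{\frac{1}{2} \frac{1}{w} \left(-102 + w\right)} = \frac{13}{38} + 70 \frac{2 w}{-102 + w} = \frac{13}{38} + \frac{140 w}{-102 + w}$)
$\left(188396 + G{\left(V{\left(-2,-18 \right)} \right)}\right) + 327796 = \left(188396 + \frac{-1326 + 5333 \left(-2\right)}{38 \left(-102 - 2\right)}\right) + 327796 = \left(188396 + \frac{-1326 - 10666}{38 \left(-104\right)}\right) + 327796 = \left(188396 + \frac{1}{38} \left(- \frac{1}{104}\right) \left(-11992\right)\right) + 327796 = \left(188396 + \frac{1499}{494}\right) + 327796 = \frac{93069123}{494} + 327796 = \frac{255000347}{494}$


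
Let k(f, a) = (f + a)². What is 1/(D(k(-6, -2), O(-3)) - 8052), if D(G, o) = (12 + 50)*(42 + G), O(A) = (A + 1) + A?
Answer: -1/1480 ≈ -0.00067568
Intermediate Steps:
k(f, a) = (a + f)²
O(A) = 1 + 2*A (O(A) = (1 + A) + A = 1 + 2*A)
D(G, o) = 2604 + 62*G (D(G, o) = 62*(42 + G) = 2604 + 62*G)
1/(D(k(-6, -2), O(-3)) - 8052) = 1/((2604 + 62*(-2 - 6)²) - 8052) = 1/((2604 + 62*(-8)²) - 8052) = 1/((2604 + 62*64) - 8052) = 1/((2604 + 3968) - 8052) = 1/(6572 - 8052) = 1/(-1480) = -1/1480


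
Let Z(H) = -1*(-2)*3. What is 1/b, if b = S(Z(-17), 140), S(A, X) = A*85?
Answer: 1/510 ≈ 0.0019608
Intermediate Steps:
Z(H) = 6 (Z(H) = 2*3 = 6)
S(A, X) = 85*A
b = 510 (b = 85*6 = 510)
1/b = 1/510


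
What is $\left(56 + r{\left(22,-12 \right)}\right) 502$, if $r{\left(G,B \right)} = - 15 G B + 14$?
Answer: $2023060$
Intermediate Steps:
$r{\left(G,B \right)} = 14 - 15 B G$ ($r{\left(G,B \right)} = - 15 B G + 14 = 14 - 15 B G$)
$\left(56 + r{\left(22,-12 \right)}\right) 502 = \left(56 - \left(-14 - 3960\right)\right) 502 = \left(56 + \left(14 + 3960\right)\right) 502 = \left(56 + 3974\right) 502 = 4030 \cdot 502 = 2023060$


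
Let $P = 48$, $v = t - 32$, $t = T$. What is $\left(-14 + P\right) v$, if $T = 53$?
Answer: $714$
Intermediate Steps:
$t = 53$
$v = 21$ ($v = 53 - 32 = 21$)
$\left(-14 + P\right) v = \left(-14 + 48\right) 21 = 34 \cdot 21 = 714$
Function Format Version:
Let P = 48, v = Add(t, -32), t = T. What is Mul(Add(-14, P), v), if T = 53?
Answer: 714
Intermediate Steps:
t = 53
v = 21 (v = Add(53, -32) = 21)
Mul(Add(-14, P), v) = Mul(Add(-14, 48), 21) = Mul(34, 21) = 714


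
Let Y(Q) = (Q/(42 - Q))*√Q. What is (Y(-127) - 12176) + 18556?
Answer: 6380 - 127*I*√127/169 ≈ 6380.0 - 8.4687*I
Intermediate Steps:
Y(Q) = Q^(3/2)/(42 - Q)
(Y(-127) - 12176) + 18556 = (-(-127)^(3/2)/(-42 - 127) - 12176) + 18556 = (-1*(-127*I*√127)/(-169) - 12176) + 18556 = (-1*(-127*I*√127)*(-1/169) - 12176) + 18556 = (-127*I*√127/169 - 12176) + 18556 = (-12176 - 127*I*√127/169) + 18556 = 6380 - 127*I*√127/169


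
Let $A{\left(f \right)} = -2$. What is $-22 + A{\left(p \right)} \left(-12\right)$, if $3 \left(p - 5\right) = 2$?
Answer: $2$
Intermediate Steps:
$p = \frac{17}{3}$ ($p = 5 + \frac{1}{3} \cdot 2 = 5 + \frac{2}{3} = \frac{17}{3} \approx 5.6667$)
$-22 + A{\left(p \right)} \left(-12\right) = -22 - -24 = -22 + 24 = 2$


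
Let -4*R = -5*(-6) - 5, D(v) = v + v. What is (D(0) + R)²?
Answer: 625/16 ≈ 39.063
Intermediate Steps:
D(v) = 2*v
R = -25/4 (R = -(-5*(-6) - 5)/4 = -(30 - 5)/4 = -¼*25 = -25/4 ≈ -6.2500)
(D(0) + R)² = (2*0 - 25/4)² = (0 - 25/4)² = (-25/4)² = 625/16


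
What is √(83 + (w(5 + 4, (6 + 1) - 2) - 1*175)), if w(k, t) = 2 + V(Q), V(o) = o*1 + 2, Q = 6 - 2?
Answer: 2*I*√21 ≈ 9.1651*I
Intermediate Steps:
Q = 4
V(o) = 2 + o (V(o) = o + 2 = 2 + o)
w(k, t) = 8 (w(k, t) = 2 + (2 + 4) = 2 + 6 = 8)
√(83 + (w(5 + 4, (6 + 1) - 2) - 1*175)) = √(83 + (8 - 1*175)) = √(83 + (8 - 175)) = √(83 - 167) = √(-84) = 2*I*√21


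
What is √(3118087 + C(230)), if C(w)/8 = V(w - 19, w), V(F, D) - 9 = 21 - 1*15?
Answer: √3118207 ≈ 1765.8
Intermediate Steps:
V(F, D) = 15 (V(F, D) = 9 + (21 - 1*15) = 9 + (21 - 15) = 9 + 6 = 15)
C(w) = 120 (C(w) = 8*15 = 120)
√(3118087 + C(230)) = √(3118087 + 120) = √3118207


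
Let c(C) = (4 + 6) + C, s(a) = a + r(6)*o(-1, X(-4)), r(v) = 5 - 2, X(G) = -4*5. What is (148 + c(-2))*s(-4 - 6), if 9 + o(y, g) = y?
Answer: -6240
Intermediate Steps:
X(G) = -20
r(v) = 3
o(y, g) = -9 + y
s(a) = -30 + a (s(a) = a + 3*(-9 - 1) = a + 3*(-10) = a - 30 = -30 + a)
c(C) = 10 + C
(148 + c(-2))*s(-4 - 6) = (148 + (10 - 2))*(-30 + (-4 - 6)) = (148 + 8)*(-30 - 10) = 156*(-40) = -6240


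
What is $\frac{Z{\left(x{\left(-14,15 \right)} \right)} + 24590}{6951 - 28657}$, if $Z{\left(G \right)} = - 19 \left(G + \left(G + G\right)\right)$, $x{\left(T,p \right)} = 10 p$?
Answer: $- \frac{8020}{10853} \approx -0.73897$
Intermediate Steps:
$Z{\left(G \right)} = - 57 G$ ($Z{\left(G \right)} = - 19 \left(G + 2 G\right) = - 19 \cdot 3 G = - 57 G$)
$\frac{Z{\left(x{\left(-14,15 \right)} \right)} + 24590}{6951 - 28657} = \frac{- 57 \cdot 10 \cdot 15 + 24590}{6951 - 28657} = \frac{\left(-57\right) 150 + 24590}{-21706} = \left(-8550 + 24590\right) \left(- \frac{1}{21706}\right) = 16040 \left(- \frac{1}{21706}\right) = - \frac{8020}{10853}$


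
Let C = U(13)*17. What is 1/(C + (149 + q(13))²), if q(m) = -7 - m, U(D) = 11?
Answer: 1/16828 ≈ 5.9425e-5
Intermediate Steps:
C = 187 (C = 11*17 = 187)
1/(C + (149 + q(13))²) = 1/(187 + (149 + (-7 - 1*13))²) = 1/(187 + (149 + (-7 - 13))²) = 1/(187 + (149 - 20)²) = 1/(187 + 129²) = 1/(187 + 16641) = 1/16828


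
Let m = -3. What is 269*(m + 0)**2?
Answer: 2421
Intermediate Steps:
269*(m + 0)**2 = 269*(-3 + 0)**2 = 269*(-3)**2 = 269*9 = 2421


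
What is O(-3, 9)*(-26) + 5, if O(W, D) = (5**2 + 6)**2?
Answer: -24981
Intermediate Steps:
O(W, D) = 961 (O(W, D) = (25 + 6)**2 = 31**2 = 961)
O(-3, 9)*(-26) + 5 = 961*(-26) + 5 = -24986 + 5 = -24981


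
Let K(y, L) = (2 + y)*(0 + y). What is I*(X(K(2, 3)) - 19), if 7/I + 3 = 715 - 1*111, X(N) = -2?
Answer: -147/601 ≈ -0.24459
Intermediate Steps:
K(y, L) = y*(2 + y) (K(y, L) = (2 + y)*y = y*(2 + y))
I = 7/601 (I = 7/(-3 + (715 - 1*111)) = 7/(-3 + (715 - 111)) = 7/(-3 + 604) = 7/601 ≈ 0.011647)
I*(X(K(2, 3)) - 19) = 7*(-2 - 19)/601 = (7/601)*(-21) = -147/601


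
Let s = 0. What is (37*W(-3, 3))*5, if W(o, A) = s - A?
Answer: -555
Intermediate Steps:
W(o, A) = -A (W(o, A) = 0 - A = -A)
(37*W(-3, 3))*5 = (37*(-1*3))*5 = (37*(-3))*5 = -111*5 = -555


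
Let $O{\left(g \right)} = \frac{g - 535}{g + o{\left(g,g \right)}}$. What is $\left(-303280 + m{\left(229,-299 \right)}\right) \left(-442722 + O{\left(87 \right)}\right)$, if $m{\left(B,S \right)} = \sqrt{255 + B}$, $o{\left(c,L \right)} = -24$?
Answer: $\frac{402783434332}{3} \approx 1.3426 \cdot 10^{11}$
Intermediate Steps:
$O{\left(g \right)} = \frac{-535 + g}{-24 + g}$ ($O{\left(g \right)} = \frac{g - 535}{g - 24} = \frac{-535 + g}{-24 + g}$)
$\left(-303280 + m{\left(229,-299 \right)}\right) \left(-442722 + O{\left(87 \right)}\right) = \left(-303280 + \sqrt{255 + 229}\right) \left(-442722 + \frac{-535 + 87}{-24 + 87}\right) = \left(-303280 + \sqrt{484}\right) \left(-442722 + \frac{1}{63} \left(-448\right)\right) = \left(-303280 + 22\right) \left(-442722 + \frac{1}{63} \left(-448\right)\right) = - 303258 \left(-442722 - \frac{64}{9}\right) = \left(-303258\right) \left(- \frac{3984562}{9}\right) = \frac{402783434332}{3}$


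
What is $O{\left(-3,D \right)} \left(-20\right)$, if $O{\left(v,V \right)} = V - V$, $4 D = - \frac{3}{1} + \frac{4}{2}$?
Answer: $0$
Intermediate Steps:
$D = - \frac{1}{4}$ ($D = \frac{- \frac{3}{1} + \frac{4}{2}}{4} = \frac{\left(-3\right) 1 + 4 \cdot \frac{1}{2}}{4} = \frac{-3 + 2}{4} = \frac{1}{4} \left(-1\right) = - \frac{1}{4} \approx -0.25$)
$O{\left(v,V \right)} = 0$
$O{\left(-3,D \right)} \left(-20\right) = 0 \left(-20\right) = 0$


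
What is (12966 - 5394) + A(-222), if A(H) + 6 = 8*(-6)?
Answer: 7518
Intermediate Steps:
A(H) = -54 (A(H) = -6 + 8*(-6) = -6 - 48 = -54)
(12966 - 5394) + A(-222) = (12966 - 5394) - 54 = 7572 - 54 = 7518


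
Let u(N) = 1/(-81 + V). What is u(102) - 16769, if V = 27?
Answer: -905527/54 ≈ -16769.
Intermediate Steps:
u(N) = -1/54 (u(N) = 1/(-81 + 27) = 1/(-54) = -1/54)
u(102) - 16769 = -1/54 - 16769 = -905527/54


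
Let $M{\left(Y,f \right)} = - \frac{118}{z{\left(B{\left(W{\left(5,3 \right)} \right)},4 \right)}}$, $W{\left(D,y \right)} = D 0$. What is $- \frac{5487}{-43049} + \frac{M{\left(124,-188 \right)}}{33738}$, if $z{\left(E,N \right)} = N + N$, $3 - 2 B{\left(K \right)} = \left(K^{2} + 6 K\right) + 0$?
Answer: $\frac{737941733}{5809548648} \approx 0.12702$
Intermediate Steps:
$W{\left(D,y \right)} = 0$
$B{\left(K \right)} = \frac{3}{2} - 3 K - \frac{K^{2}}{2}$ ($B{\left(K \right)} = \frac{3}{2} - \frac{\left(K^{2} + 6 K\right) + 0}{2} = \frac{3}{2} - \frac{K^{2} + 6 K}{2} = \frac{3}{2} - \left(\frac{K^{2}}{2} + 3 K\right) = \frac{3}{2} - 3 K - \frac{K^{2}}{2}$)
$z{\left(E,N \right)} = 2 N$
$M{\left(Y,f \right)} = - \frac{59}{4}$ ($M{\left(Y,f \right)} = - \frac{118}{2 \cdot 4} = - \frac{118}{8} = \left(-118\right) \frac{1}{8} = - \frac{59}{4}$)
$- \frac{5487}{-43049} + \frac{M{\left(124,-188 \right)}}{33738} = - \frac{5487}{-43049} - \frac{59}{4 \cdot 33738} = \left(-5487\right) \left(- \frac{1}{43049}\right) - \frac{59}{134952} = \frac{5487}{43049} - \frac{59}{134952} = \frac{737941733}{5809548648}$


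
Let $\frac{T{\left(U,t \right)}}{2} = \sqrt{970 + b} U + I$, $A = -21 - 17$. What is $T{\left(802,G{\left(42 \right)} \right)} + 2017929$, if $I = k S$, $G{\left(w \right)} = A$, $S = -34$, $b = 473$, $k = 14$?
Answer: $2016977 + 1604 \sqrt{1443} \approx 2.0779 \cdot 10^{6}$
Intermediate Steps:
$A = -38$
$G{\left(w \right)} = -38$
$I = -476$ ($I = 14 \left(-34\right) = -476$)
$T{\left(U,t \right)} = -952 + 2 U \sqrt{1443}$ ($T{\left(U,t \right)} = 2 \left(\sqrt{970 + 473} U - 476\right) = 2 \left(\sqrt{1443} U - 476\right) = 2 \left(U \sqrt{1443} - 476\right) = 2 \left(-476 + U \sqrt{1443}\right) = -952 + 2 U \sqrt{1443}$)
$T{\left(802,G{\left(42 \right)} \right)} + 2017929 = \left(-952 + 2 \cdot 802 \sqrt{1443}\right) + 2017929 = \left(-952 + 1604 \sqrt{1443}\right) + 2017929 = 2016977 + 1604 \sqrt{1443}$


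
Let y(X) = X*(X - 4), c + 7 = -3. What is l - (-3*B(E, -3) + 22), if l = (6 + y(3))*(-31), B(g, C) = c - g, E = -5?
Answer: -130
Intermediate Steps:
c = -10 (c = -7 - 3 = -10)
y(X) = X*(-4 + X)
B(g, C) = -10 - g
l = -93 (l = (6 + 3*(-4 + 3))*(-31) = (6 + 3*(-1))*(-31) = (6 - 3)*(-31) = 3*(-31) = -93)
l - (-3*B(E, -3) + 22) = -93 - (-3*(-10 - 1*(-5)) + 22) = -93 - (-3*(-10 + 5) + 22) = -93 - (-3*(-5) + 22) = -93 - (15 + 22) = -93 - 1*37 = -93 - 37 = -130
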